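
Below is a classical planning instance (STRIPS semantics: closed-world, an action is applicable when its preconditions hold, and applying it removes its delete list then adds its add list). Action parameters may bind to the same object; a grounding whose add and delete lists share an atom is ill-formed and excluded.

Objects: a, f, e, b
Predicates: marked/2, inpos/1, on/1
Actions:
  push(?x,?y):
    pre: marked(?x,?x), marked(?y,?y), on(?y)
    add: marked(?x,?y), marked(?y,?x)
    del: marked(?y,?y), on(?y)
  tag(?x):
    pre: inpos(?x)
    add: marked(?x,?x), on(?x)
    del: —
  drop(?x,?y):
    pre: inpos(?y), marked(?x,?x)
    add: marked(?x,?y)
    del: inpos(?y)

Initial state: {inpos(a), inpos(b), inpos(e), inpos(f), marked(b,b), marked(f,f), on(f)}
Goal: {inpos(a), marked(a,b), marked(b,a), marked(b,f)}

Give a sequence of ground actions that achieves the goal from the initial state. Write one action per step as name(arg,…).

push(b,f); tag(a); push(b,a)

1. push(b,f)  →  {inpos(a), inpos(b), inpos(e), inpos(f), marked(b,b), marked(b,f), marked(f,b)}
2. tag(a)  →  {inpos(a), inpos(b), inpos(e), inpos(f), marked(a,a), marked(b,b), marked(b,f), marked(f,b), on(a)}
3. push(b,a)  →  {inpos(a), inpos(b), inpos(e), inpos(f), marked(a,b), marked(b,a), marked(b,b), marked(b,f), marked(f,b)}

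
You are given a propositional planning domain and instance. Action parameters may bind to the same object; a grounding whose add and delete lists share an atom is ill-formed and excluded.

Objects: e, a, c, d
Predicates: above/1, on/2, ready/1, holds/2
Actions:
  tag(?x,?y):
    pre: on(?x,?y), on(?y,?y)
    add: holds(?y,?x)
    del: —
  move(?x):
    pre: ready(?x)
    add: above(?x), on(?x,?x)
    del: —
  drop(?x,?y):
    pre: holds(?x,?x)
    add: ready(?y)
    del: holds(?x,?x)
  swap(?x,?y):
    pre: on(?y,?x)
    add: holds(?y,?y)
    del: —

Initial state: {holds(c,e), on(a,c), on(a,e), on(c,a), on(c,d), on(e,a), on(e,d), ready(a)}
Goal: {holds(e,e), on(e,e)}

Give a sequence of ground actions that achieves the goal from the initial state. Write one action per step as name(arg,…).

1. swap(e,a)  →  {holds(a,a), holds(c,e), on(a,c), on(a,e), on(c,a), on(c,d), on(e,a), on(e,d), ready(a)}
2. drop(a,e)  →  {holds(c,e), on(a,c), on(a,e), on(c,a), on(c,d), on(e,a), on(e,d), ready(a), ready(e)}
3. move(e)  →  {above(e), holds(c,e), on(a,c), on(a,e), on(c,a), on(c,d), on(e,a), on(e,d), on(e,e), ready(a), ready(e)}
4. tag(e,e)  →  {above(e), holds(c,e), holds(e,e), on(a,c), on(a,e), on(c,a), on(c,d), on(e,a), on(e,d), on(e,e), ready(a), ready(e)}

swap(e,a); drop(a,e); move(e); tag(e,e)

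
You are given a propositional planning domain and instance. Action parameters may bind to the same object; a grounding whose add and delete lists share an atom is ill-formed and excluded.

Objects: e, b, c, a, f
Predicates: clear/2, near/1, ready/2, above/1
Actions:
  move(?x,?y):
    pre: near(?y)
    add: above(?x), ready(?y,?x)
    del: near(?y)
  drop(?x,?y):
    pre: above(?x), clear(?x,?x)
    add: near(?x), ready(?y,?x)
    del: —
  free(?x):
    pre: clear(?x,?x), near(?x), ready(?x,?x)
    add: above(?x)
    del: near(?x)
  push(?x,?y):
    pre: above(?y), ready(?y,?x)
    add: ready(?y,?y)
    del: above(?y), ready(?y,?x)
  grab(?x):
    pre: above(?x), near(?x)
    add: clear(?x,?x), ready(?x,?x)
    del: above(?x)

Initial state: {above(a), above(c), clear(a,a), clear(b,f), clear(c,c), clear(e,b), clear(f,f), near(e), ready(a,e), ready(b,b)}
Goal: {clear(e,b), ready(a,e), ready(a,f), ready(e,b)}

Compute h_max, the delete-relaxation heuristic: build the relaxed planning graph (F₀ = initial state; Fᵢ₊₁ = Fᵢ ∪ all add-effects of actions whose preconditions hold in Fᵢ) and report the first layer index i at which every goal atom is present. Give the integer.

2

F0 = init (10 atoms)
F1 = F0 ∪ {above(b), above(e), above(f), near(a), near(c), ready(a,a), ready(a,c), ready(b,a), ready(b,c), ready(c,a), ready(c,c), ready(e,a), ready(e,b), ready(e,c), ready(e,e), ready(e,f), ready(f,a), ready(f,c)}  (28 atoms)
F2 = F1 ∪ {clear(e,e), near(f), ready(a,b), ready(a,f), ready(b,f), ready(c,b), ready(c,e), ready(c,f), ready(f,f)}  (37 atoms)
goal ⊆ F2  ⇒  h_max = 2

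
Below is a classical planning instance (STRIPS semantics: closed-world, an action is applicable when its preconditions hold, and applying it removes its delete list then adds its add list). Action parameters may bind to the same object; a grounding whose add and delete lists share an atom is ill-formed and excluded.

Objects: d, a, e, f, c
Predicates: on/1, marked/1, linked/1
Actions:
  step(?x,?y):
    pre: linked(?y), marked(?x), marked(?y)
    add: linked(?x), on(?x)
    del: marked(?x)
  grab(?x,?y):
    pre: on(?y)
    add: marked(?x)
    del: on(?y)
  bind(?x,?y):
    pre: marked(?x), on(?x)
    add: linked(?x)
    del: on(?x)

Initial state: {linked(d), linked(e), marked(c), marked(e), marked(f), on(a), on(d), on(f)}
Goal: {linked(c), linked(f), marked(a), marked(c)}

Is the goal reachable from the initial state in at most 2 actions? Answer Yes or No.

1. step(f,e)  →  {linked(d), linked(e), linked(f), marked(c), marked(e), on(a), on(d), on(f)}
2. step(c,e)  →  {linked(c), linked(d), linked(e), linked(f), marked(e), on(a), on(c), on(d), on(f)}
3. grab(a,d)  →  {linked(c), linked(d), linked(e), linked(f), marked(a), marked(e), on(a), on(c), on(f)}
4. grab(c,a)  →  {linked(c), linked(d), linked(e), linked(f), marked(a), marked(c), marked(e), on(c), on(f)}
optimal plan length = 4; 4 > 2

No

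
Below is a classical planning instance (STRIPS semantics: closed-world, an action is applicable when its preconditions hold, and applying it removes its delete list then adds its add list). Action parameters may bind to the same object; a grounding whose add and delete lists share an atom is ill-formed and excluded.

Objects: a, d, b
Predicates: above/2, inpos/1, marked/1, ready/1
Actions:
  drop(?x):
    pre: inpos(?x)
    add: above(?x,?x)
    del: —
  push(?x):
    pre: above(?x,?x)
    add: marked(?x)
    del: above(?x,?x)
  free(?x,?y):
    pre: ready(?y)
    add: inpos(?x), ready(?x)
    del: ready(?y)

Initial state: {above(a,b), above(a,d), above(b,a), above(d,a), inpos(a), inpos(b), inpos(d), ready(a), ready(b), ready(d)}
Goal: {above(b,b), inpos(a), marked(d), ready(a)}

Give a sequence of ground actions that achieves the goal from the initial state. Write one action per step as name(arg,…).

drop(d); drop(b); push(d)

1. drop(d)  →  {above(a,b), above(a,d), above(b,a), above(d,a), above(d,d), inpos(a), inpos(b), inpos(d), ready(a), ready(b), ready(d)}
2. drop(b)  →  {above(a,b), above(a,d), above(b,a), above(b,b), above(d,a), above(d,d), inpos(a), inpos(b), inpos(d), ready(a), ready(b), ready(d)}
3. push(d)  →  {above(a,b), above(a,d), above(b,a), above(b,b), above(d,a), inpos(a), inpos(b), inpos(d), marked(d), ready(a), ready(b), ready(d)}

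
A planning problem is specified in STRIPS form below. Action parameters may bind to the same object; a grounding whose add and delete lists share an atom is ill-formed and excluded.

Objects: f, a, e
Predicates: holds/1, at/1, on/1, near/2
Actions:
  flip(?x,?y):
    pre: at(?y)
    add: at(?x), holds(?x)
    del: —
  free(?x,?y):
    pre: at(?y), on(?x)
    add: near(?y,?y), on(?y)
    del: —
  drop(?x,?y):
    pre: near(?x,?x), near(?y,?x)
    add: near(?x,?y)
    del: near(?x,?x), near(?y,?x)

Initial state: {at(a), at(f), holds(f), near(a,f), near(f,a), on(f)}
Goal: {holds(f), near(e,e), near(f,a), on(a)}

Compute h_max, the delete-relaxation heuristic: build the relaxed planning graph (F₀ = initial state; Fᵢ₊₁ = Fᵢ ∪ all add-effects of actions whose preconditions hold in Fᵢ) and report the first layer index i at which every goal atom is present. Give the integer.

2

F0 = init (6 atoms)
F1 = F0 ∪ {at(e), holds(a), holds(e), near(a,a), near(f,f), on(a)}  (12 atoms)
F2 = F1 ∪ {near(e,e), on(e)}  (14 atoms)
goal ⊆ F2  ⇒  h_max = 2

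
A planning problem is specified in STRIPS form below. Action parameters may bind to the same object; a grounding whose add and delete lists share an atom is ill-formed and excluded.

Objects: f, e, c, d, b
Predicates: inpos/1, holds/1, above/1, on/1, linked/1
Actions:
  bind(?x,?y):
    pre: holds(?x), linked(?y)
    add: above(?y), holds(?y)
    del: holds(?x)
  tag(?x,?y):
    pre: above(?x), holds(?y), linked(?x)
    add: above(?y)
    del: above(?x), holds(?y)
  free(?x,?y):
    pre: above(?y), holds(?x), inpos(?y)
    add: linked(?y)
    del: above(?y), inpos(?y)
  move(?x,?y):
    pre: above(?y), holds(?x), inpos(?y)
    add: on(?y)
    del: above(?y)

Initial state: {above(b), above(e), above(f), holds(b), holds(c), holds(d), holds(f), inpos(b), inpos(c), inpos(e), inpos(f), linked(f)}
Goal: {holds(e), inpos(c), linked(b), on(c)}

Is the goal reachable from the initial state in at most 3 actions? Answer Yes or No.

No

1. tag(f,c)  →  {above(b), above(c), above(e), holds(b), holds(d), holds(f), inpos(b), inpos(c), inpos(e), inpos(f), linked(f)}
2. free(f,e)  →  {above(b), above(c), holds(b), holds(d), holds(f), inpos(b), inpos(c), inpos(f), linked(e), linked(f)}
3. bind(f,e)  →  {above(b), above(c), above(e), holds(b), holds(d), holds(e), inpos(b), inpos(c), inpos(f), linked(e), linked(f)}
4. free(e,b)  →  {above(c), above(e), holds(b), holds(d), holds(e), inpos(c), inpos(f), linked(b), linked(e), linked(f)}
5. move(e,c)  →  {above(e), holds(b), holds(d), holds(e), inpos(c), inpos(f), linked(b), linked(e), linked(f), on(c)}
optimal plan length = 5; 5 > 3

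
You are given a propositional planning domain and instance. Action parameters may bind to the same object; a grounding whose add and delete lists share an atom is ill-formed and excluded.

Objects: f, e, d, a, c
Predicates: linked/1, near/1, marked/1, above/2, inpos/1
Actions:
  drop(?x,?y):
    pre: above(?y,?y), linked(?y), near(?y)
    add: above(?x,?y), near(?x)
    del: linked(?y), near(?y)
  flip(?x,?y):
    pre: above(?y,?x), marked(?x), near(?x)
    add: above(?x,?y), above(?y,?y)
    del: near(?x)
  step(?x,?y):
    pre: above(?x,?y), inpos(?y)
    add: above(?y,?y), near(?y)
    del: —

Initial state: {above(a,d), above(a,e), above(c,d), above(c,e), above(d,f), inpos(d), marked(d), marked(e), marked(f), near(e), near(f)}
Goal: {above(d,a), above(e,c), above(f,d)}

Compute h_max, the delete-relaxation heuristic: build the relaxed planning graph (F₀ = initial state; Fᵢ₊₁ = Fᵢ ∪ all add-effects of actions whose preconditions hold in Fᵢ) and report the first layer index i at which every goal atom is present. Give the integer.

F0 = init (11 atoms)
F1 = F0 ∪ {above(a,a), above(c,c), above(d,d), above(e,a), above(e,c), above(f,d), near(d)}  (18 atoms)
F2 = F1 ∪ {above(d,a), above(d,c), above(f,f)}  (21 atoms)
goal ⊆ F2  ⇒  h_max = 2

2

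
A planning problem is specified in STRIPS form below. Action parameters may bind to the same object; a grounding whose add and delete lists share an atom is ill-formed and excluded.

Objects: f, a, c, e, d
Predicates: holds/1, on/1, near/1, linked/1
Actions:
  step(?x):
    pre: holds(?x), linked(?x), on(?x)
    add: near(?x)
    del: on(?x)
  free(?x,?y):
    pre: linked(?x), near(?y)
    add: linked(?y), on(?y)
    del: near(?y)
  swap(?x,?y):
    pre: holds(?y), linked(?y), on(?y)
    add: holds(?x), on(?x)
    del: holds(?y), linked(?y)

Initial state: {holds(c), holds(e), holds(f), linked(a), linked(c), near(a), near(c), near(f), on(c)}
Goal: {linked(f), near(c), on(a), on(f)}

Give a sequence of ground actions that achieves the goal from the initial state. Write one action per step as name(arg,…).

1. free(a,f)  →  {holds(c), holds(e), holds(f), linked(a), linked(c), linked(f), near(a), near(c), on(c), on(f)}
2. free(f,a)  →  {holds(c), holds(e), holds(f), linked(a), linked(c), linked(f), near(c), on(a), on(c), on(f)}

free(a,f); free(f,a)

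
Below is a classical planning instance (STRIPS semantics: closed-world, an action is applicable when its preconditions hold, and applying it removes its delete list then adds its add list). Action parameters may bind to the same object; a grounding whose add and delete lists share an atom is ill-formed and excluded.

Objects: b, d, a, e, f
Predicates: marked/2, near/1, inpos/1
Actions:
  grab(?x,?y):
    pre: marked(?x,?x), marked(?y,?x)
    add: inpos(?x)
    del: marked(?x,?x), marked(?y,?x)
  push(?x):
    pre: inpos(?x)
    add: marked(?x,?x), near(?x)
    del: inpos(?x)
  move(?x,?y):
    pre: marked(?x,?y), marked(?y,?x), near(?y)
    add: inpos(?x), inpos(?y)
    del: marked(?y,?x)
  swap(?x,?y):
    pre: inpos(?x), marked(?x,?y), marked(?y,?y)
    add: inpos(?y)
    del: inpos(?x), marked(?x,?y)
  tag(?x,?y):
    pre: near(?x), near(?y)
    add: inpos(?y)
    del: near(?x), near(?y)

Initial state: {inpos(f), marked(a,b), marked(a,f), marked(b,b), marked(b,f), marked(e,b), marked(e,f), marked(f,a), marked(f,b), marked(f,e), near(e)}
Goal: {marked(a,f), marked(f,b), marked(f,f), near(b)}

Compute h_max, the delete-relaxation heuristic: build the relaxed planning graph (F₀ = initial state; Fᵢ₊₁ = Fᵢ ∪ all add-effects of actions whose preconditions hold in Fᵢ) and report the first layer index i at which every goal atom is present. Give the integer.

F0 = init (11 atoms)
F1 = F0 ∪ {inpos(b), inpos(e), marked(f,f), near(f)}  (15 atoms)
F2 = F1 ∪ {inpos(a), marked(e,e), near(b)}  (18 atoms)
goal ⊆ F2  ⇒  h_max = 2

2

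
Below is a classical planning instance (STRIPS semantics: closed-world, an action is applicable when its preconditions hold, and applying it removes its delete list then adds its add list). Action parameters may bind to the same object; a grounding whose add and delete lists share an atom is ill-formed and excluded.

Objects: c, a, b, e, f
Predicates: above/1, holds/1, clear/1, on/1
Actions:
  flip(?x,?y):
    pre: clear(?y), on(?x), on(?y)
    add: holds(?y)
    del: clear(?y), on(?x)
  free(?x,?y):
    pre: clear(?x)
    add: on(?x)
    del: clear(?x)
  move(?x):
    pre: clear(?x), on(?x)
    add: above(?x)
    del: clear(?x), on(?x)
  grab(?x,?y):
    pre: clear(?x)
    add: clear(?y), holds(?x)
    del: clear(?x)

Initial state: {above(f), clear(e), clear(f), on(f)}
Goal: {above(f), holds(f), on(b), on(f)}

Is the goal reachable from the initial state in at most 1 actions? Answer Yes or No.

No

1. grab(f,b)  →  {above(f), clear(b), clear(e), holds(f), on(f)}
2. free(b,c)  →  {above(f), clear(e), holds(f), on(b), on(f)}
optimal plan length = 2; 2 > 1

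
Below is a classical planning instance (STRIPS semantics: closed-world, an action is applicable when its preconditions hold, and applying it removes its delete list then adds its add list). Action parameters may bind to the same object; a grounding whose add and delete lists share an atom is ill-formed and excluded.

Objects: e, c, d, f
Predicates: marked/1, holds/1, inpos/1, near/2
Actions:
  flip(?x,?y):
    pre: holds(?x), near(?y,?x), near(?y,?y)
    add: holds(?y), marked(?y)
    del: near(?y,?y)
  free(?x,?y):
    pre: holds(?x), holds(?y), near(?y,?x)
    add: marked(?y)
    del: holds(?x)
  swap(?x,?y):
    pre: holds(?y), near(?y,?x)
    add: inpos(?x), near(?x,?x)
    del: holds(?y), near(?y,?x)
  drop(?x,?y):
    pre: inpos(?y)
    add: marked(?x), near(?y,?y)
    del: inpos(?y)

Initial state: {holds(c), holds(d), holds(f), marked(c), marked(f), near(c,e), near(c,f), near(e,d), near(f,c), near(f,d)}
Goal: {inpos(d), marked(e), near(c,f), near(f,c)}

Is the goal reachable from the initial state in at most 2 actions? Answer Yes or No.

1. swap(e,c)  →  {holds(d), holds(f), inpos(e), marked(c), marked(f), near(c,f), near(e,d), near(e,e), near(f,c), near(f,d)}
2. flip(d,e)  →  {holds(d), holds(e), holds(f), inpos(e), marked(c), marked(e), marked(f), near(c,f), near(e,d), near(f,c), near(f,d)}
3. swap(d,e)  →  {holds(d), holds(f), inpos(d), inpos(e), marked(c), marked(e), marked(f), near(c,f), near(d,d), near(f,c), near(f,d)}
optimal plan length = 3; 3 > 2

No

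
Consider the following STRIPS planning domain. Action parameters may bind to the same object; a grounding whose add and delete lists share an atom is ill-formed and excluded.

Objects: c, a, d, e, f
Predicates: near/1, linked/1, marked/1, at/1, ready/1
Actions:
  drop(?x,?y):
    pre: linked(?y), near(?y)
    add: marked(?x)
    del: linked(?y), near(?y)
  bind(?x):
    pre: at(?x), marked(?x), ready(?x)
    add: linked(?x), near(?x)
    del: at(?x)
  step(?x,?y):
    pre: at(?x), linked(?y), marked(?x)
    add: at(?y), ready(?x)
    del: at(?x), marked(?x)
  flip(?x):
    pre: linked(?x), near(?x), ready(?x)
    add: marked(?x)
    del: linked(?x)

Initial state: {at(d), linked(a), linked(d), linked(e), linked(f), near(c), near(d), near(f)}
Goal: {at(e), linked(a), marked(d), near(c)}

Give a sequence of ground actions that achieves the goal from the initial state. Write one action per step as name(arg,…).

drop(d,d); step(d,e); drop(d,f)

1. drop(d,d)  →  {at(d), linked(a), linked(e), linked(f), marked(d), near(c), near(f)}
2. step(d,e)  →  {at(e), linked(a), linked(e), linked(f), near(c), near(f), ready(d)}
3. drop(d,f)  →  {at(e), linked(a), linked(e), marked(d), near(c), ready(d)}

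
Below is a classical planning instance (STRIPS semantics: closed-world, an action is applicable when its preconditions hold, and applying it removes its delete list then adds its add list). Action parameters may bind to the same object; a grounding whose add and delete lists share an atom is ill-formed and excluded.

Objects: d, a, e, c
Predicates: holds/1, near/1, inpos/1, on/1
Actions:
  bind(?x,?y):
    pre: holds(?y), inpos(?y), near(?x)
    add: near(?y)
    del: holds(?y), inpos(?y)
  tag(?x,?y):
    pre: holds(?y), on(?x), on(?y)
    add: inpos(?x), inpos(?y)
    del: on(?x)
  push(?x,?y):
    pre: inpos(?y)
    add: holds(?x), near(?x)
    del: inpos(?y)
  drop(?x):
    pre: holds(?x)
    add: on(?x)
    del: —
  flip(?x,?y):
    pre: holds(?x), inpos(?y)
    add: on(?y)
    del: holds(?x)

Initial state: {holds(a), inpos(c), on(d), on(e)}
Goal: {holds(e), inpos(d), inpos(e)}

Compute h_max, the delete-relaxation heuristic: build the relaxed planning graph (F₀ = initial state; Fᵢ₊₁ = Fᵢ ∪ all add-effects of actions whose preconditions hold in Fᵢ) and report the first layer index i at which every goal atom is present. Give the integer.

2

F0 = init (4 atoms)
F1 = F0 ∪ {holds(c), holds(d), holds(e), near(a), near(c), near(d), near(e), on(a), on(c)}  (13 atoms)
F2 = F1 ∪ {inpos(a), inpos(d), inpos(e)}  (16 atoms)
goal ⊆ F2  ⇒  h_max = 2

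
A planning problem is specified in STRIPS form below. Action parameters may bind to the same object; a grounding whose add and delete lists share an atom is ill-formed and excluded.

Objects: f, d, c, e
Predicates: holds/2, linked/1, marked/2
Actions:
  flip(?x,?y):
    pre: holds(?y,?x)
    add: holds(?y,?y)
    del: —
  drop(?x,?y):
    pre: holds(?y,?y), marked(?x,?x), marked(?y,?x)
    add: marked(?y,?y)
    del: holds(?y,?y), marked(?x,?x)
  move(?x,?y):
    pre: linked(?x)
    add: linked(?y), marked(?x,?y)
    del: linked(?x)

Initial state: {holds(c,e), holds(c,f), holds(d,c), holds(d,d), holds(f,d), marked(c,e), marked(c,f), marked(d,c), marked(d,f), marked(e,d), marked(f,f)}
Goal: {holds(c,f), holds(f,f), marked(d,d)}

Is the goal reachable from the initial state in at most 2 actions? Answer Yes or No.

Yes

1. flip(d,f)  →  {holds(c,e), holds(c,f), holds(d,c), holds(d,d), holds(f,d), holds(f,f), marked(c,e), marked(c,f), marked(d,c), marked(d,f), marked(e,d), marked(f,f)}
2. drop(f,d)  →  {holds(c,e), holds(c,f), holds(d,c), holds(f,d), holds(f,f), marked(c,e), marked(c,f), marked(d,c), marked(d,d), marked(d,f), marked(e,d)}
optimal plan length = 2; 2 ≤ 2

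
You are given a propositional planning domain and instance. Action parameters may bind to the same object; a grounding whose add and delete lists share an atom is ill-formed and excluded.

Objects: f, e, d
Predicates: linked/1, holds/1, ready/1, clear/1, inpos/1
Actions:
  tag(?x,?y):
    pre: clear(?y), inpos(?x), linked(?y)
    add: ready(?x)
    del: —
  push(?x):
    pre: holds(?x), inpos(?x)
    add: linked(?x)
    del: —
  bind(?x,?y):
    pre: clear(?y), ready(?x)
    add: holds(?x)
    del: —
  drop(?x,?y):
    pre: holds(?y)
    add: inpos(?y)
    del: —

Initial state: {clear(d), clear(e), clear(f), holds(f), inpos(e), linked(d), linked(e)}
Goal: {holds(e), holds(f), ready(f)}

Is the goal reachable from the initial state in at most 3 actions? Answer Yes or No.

1. tag(e,e)  →  {clear(d), clear(e), clear(f), holds(f), inpos(e), linked(d), linked(e), ready(e)}
2. bind(e,f)  →  {clear(d), clear(e), clear(f), holds(e), holds(f), inpos(e), linked(d), linked(e), ready(e)}
3. drop(f,f)  →  {clear(d), clear(e), clear(f), holds(e), holds(f), inpos(e), inpos(f), linked(d), linked(e), ready(e)}
4. tag(f,e)  →  {clear(d), clear(e), clear(f), holds(e), holds(f), inpos(e), inpos(f), linked(d), linked(e), ready(e), ready(f)}
optimal plan length = 4; 4 > 3

No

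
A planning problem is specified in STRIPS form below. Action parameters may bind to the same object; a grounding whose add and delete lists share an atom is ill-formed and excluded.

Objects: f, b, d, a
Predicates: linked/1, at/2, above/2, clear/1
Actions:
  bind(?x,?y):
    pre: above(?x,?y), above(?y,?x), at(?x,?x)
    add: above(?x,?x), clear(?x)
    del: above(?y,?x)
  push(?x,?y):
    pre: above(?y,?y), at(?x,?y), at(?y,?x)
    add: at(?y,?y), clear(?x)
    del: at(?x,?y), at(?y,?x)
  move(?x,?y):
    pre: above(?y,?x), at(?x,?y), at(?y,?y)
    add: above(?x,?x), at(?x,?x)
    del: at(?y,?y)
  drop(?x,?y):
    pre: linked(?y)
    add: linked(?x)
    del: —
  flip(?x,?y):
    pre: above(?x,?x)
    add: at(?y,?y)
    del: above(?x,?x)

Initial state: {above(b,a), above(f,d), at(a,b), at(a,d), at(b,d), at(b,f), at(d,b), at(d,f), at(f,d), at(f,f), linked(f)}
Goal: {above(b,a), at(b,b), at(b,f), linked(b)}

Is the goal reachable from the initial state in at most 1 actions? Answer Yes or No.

1. move(d,f)  →  {above(b,a), above(d,d), above(f,d), at(a,b), at(a,d), at(b,d), at(b,f), at(d,b), at(d,d), at(d,f), at(f,d), linked(f)}
2. drop(b,f)  →  {above(b,a), above(d,d), above(f,d), at(a,b), at(a,d), at(b,d), at(b,f), at(d,b), at(d,d), at(d,f), at(f,d), linked(b), linked(f)}
3. flip(d,b)  →  {above(b,a), above(f,d), at(a,b), at(a,d), at(b,b), at(b,d), at(b,f), at(d,b), at(d,d), at(d,f), at(f,d), linked(b), linked(f)}
optimal plan length = 3; 3 > 1

No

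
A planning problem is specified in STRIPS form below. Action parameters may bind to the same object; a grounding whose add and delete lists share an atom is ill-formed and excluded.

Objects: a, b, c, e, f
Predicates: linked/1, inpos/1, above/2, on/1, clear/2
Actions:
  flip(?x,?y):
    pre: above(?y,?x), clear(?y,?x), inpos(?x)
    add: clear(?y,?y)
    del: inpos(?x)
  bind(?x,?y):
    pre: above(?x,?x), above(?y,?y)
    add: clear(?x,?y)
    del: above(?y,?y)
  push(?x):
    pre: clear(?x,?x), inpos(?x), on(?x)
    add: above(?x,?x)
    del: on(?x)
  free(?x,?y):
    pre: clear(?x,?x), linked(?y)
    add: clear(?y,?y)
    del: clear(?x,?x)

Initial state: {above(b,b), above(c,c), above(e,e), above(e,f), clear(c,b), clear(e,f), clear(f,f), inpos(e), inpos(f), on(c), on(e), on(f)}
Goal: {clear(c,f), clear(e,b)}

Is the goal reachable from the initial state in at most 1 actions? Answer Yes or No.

1. bind(e,b)  →  {above(c,c), above(e,e), above(e,f), clear(c,b), clear(e,b), clear(e,f), clear(f,f), inpos(e), inpos(f), on(c), on(e), on(f)}
2. push(f)  →  {above(c,c), above(e,e), above(e,f), above(f,f), clear(c,b), clear(e,b), clear(e,f), clear(f,f), inpos(e), inpos(f), on(c), on(e)}
3. bind(c,f)  →  {above(c,c), above(e,e), above(e,f), clear(c,b), clear(c,f), clear(e,b), clear(e,f), clear(f,f), inpos(e), inpos(f), on(c), on(e)}
optimal plan length = 3; 3 > 1

No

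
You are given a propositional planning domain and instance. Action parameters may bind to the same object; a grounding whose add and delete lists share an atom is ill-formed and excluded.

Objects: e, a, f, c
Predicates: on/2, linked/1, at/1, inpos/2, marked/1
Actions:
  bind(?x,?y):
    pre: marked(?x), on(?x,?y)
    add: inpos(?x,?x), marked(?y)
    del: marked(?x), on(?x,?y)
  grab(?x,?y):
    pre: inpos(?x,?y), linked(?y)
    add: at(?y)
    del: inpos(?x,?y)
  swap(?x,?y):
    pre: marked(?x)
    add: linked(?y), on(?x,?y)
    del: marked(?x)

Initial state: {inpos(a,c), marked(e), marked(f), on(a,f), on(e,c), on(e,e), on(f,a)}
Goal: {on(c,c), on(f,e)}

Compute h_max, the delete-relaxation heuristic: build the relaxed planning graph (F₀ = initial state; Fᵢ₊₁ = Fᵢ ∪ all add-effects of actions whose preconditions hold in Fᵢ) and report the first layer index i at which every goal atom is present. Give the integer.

2

F0 = init (7 atoms)
F1 = F0 ∪ {inpos(e,e), inpos(f,f), linked(a), linked(c), linked(e), linked(f), marked(a), marked(c), on(e,a), on(e,f), on(f,c), on(f,e), on(f,f)}  (20 atoms)
F2 = F1 ∪ {at(c), at(e), at(f), inpos(a,a), on(a,a), on(a,c), on(a,e), on(c,a), on(c,c), on(c,e), on(c,f)}  (31 atoms)
goal ⊆ F2  ⇒  h_max = 2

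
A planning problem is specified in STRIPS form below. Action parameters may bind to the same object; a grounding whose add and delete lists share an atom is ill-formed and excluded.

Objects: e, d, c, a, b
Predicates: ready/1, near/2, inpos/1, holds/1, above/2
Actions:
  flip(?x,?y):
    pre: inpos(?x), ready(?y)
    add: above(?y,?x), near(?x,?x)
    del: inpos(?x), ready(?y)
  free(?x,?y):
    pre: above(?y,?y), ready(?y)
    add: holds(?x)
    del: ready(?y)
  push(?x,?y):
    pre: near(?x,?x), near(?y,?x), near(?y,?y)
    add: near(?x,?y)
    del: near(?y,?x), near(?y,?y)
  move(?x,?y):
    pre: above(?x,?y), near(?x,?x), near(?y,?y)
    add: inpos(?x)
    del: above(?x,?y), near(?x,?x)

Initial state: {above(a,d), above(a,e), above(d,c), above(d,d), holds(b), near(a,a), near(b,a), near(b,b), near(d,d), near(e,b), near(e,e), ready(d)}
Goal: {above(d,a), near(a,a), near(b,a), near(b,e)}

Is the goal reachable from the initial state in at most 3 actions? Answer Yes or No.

Yes

1. push(b,e)  →  {above(a,d), above(a,e), above(d,c), above(d,d), holds(b), near(a,a), near(b,a), near(b,b), near(b,e), near(d,d), ready(d)}
2. move(a,d)  →  {above(a,e), above(d,c), above(d,d), holds(b), inpos(a), near(b,a), near(b,b), near(b,e), near(d,d), ready(d)}
3. flip(a,d)  →  {above(a,e), above(d,a), above(d,c), above(d,d), holds(b), near(a,a), near(b,a), near(b,b), near(b,e), near(d,d)}
optimal plan length = 3; 3 ≤ 3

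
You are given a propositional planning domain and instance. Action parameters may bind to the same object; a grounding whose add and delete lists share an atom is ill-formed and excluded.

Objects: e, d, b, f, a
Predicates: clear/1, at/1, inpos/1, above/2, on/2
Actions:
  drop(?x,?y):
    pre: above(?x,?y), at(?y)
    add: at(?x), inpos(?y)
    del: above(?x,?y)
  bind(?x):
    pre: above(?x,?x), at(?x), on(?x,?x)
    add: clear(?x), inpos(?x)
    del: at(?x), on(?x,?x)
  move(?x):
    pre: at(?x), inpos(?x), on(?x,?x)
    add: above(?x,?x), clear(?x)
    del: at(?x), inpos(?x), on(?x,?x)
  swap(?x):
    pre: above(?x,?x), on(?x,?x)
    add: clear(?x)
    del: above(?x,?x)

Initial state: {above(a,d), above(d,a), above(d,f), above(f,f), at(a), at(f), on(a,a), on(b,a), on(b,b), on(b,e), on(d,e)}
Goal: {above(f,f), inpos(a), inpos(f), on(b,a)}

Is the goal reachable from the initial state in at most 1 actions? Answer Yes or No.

No

1. drop(d,f)  →  {above(a,d), above(d,a), above(f,f), at(a), at(d), at(f), inpos(f), on(a,a), on(b,a), on(b,b), on(b,e), on(d,e)}
2. drop(d,a)  →  {above(a,d), above(f,f), at(a), at(d), at(f), inpos(a), inpos(f), on(a,a), on(b,a), on(b,b), on(b,e), on(d,e)}
optimal plan length = 2; 2 > 1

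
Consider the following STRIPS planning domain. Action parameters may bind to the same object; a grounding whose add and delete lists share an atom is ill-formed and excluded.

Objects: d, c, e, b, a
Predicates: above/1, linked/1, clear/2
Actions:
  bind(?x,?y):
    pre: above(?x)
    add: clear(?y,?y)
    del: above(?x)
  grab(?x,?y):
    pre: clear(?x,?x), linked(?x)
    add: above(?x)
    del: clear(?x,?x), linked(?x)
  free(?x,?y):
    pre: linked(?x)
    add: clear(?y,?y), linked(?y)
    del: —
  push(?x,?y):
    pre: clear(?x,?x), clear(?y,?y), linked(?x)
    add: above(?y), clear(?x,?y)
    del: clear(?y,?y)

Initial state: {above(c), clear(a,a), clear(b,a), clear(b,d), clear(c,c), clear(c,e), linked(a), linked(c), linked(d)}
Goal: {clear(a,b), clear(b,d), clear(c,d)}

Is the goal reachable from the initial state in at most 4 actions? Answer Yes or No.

1. bind(c,d)  →  {clear(a,a), clear(b,a), clear(b,d), clear(c,c), clear(c,e), clear(d,d), linked(a), linked(c), linked(d)}
2. free(d,b)  →  {clear(a,a), clear(b,a), clear(b,b), clear(b,d), clear(c,c), clear(c,e), clear(d,d), linked(a), linked(b), linked(c), linked(d)}
3. push(c,d)  →  {above(d), clear(a,a), clear(b,a), clear(b,b), clear(b,d), clear(c,c), clear(c,d), clear(c,e), linked(a), linked(b), linked(c), linked(d)}
4. push(a,b)  →  {above(b), above(d), clear(a,a), clear(a,b), clear(b,a), clear(b,d), clear(c,c), clear(c,d), clear(c,e), linked(a), linked(b), linked(c), linked(d)}
optimal plan length = 4; 4 ≤ 4

Yes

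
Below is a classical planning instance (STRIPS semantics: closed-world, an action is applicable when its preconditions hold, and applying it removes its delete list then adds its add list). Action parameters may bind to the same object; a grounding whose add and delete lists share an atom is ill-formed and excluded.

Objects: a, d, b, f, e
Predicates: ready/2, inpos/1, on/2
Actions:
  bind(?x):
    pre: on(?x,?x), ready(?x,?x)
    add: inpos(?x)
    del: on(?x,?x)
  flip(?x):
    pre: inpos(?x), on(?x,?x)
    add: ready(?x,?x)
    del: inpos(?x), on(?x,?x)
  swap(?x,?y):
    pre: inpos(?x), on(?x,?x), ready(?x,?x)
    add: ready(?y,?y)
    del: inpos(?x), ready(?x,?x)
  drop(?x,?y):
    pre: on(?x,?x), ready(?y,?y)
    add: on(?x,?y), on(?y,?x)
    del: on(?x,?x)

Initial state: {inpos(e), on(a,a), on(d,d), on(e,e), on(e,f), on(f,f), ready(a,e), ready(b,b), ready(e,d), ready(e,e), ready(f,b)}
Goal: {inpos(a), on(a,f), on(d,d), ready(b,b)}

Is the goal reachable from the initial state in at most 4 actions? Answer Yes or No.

Yes

1. swap(e,a)  →  {on(a,a), on(d,d), on(e,e), on(e,f), on(f,f), ready(a,a), ready(a,e), ready(b,b), ready(e,d), ready(f,b)}
2. bind(a)  →  {inpos(a), on(d,d), on(e,e), on(e,f), on(f,f), ready(a,a), ready(a,e), ready(b,b), ready(e,d), ready(f,b)}
3. drop(f,a)  →  {inpos(a), on(a,f), on(d,d), on(e,e), on(e,f), on(f,a), ready(a,a), ready(a,e), ready(b,b), ready(e,d), ready(f,b)}
optimal plan length = 3; 3 ≤ 4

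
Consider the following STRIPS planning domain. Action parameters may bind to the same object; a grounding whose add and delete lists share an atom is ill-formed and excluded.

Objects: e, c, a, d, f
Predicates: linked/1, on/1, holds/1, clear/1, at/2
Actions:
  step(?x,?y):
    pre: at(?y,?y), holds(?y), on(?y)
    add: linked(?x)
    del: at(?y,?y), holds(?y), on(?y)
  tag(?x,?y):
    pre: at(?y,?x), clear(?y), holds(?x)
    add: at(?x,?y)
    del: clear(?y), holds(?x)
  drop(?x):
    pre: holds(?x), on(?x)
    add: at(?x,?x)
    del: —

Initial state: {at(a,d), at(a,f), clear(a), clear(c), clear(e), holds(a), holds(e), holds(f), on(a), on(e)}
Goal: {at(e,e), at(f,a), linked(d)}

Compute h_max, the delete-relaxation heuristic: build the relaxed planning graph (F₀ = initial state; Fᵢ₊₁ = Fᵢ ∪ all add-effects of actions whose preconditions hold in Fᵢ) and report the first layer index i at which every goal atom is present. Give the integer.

2

F0 = init (10 atoms)
F1 = F0 ∪ {at(a,a), at(e,e), at(f,a)}  (13 atoms)
F2 = F1 ∪ {linked(a), linked(c), linked(d), linked(e), linked(f)}  (18 atoms)
goal ⊆ F2  ⇒  h_max = 2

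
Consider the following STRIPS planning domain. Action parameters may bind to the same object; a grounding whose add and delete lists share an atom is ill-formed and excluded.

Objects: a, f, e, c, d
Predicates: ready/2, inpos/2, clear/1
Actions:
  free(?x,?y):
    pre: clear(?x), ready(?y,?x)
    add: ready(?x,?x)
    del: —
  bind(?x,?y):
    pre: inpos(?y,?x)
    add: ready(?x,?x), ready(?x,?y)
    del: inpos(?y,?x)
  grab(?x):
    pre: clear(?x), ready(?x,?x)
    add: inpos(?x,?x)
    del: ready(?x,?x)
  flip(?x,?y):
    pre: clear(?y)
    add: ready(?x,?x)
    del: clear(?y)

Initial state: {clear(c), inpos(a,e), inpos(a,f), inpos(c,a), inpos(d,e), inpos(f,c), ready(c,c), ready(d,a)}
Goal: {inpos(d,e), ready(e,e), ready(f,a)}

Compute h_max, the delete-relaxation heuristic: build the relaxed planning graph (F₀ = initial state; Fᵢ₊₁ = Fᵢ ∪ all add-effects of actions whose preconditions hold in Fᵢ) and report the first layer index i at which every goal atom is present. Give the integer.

1

F0 = init (8 atoms)
F1 = F0 ∪ {inpos(c,c), ready(a,a), ready(a,c), ready(c,f), ready(d,d), ready(e,a), ready(e,d), ready(e,e), ready(f,a), ready(f,f)}  (18 atoms)
goal ⊆ F1  ⇒  h_max = 1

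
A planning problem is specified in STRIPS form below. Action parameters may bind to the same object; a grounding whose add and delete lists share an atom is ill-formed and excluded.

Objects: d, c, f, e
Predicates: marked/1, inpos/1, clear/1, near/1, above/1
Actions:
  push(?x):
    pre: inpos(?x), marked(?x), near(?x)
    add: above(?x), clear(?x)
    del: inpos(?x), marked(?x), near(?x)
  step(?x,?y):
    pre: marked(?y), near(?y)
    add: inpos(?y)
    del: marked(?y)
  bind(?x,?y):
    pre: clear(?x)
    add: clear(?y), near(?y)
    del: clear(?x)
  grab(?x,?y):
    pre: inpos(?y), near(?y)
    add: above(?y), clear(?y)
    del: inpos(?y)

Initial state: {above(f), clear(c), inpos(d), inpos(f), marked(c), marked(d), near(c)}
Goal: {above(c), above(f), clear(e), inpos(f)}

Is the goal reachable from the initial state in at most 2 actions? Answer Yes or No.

No

1. step(d,c)  →  {above(f), clear(c), inpos(c), inpos(d), inpos(f), marked(d), near(c)}
2. bind(c,e)  →  {above(f), clear(e), inpos(c), inpos(d), inpos(f), marked(d), near(c), near(e)}
3. grab(d,c)  →  {above(c), above(f), clear(c), clear(e), inpos(d), inpos(f), marked(d), near(c), near(e)}
optimal plan length = 3; 3 > 2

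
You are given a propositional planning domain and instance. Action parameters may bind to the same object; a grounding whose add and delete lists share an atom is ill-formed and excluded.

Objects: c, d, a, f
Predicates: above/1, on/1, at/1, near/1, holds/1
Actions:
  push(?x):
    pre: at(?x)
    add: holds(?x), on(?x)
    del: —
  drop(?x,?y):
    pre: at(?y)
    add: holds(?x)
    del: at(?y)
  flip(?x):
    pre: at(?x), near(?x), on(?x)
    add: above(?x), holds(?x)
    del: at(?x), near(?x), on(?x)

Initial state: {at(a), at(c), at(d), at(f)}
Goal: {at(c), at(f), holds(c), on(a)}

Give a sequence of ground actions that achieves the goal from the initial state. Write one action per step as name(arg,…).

1. push(c)  →  {at(a), at(c), at(d), at(f), holds(c), on(c)}
2. push(a)  →  {at(a), at(c), at(d), at(f), holds(a), holds(c), on(a), on(c)}

push(c); push(a)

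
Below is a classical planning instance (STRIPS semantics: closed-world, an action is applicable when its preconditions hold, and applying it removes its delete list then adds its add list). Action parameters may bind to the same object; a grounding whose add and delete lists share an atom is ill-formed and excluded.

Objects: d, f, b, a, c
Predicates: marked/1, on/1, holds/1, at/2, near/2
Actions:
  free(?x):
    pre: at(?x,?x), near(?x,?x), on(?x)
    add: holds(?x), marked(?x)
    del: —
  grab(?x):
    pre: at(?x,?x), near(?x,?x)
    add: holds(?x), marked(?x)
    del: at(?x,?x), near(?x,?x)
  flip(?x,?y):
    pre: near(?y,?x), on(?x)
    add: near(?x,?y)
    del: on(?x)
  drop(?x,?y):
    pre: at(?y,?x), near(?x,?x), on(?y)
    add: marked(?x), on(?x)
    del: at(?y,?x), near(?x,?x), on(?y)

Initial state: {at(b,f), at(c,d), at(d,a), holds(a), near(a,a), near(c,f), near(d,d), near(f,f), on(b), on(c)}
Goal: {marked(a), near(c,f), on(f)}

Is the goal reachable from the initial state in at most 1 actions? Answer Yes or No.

1. drop(d,c)  →  {at(b,f), at(d,a), holds(a), marked(d), near(a,a), near(c,f), near(f,f), on(b), on(d)}
2. drop(f,b)  →  {at(d,a), holds(a), marked(d), marked(f), near(a,a), near(c,f), on(d), on(f)}
3. drop(a,d)  →  {holds(a), marked(a), marked(d), marked(f), near(c,f), on(a), on(f)}
optimal plan length = 3; 3 > 1

No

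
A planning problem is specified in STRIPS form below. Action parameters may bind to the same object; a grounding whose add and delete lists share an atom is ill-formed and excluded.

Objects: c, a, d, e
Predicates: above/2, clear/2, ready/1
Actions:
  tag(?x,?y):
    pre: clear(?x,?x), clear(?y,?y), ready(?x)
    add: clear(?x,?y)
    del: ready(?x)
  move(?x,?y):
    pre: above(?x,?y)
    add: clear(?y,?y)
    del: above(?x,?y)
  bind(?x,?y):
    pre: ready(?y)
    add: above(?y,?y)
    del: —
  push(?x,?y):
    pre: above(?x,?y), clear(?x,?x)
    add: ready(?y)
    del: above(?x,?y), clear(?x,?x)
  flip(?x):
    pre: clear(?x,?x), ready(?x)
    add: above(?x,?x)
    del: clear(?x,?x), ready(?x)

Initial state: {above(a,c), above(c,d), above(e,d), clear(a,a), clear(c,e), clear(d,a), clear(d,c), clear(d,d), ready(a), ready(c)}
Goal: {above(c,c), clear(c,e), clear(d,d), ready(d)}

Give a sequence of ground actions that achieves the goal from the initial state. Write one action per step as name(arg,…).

1. move(a,c)  →  {above(c,d), above(e,d), clear(a,a), clear(c,c), clear(c,e), clear(d,a), clear(d,c), clear(d,d), ready(a), ready(c)}
2. bind(c,c)  →  {above(c,c), above(c,d), above(e,d), clear(a,a), clear(c,c), clear(c,e), clear(d,a), clear(d,c), clear(d,d), ready(a), ready(c)}
3. push(c,d)  →  {above(c,c), above(e,d), clear(a,a), clear(c,e), clear(d,a), clear(d,c), clear(d,d), ready(a), ready(c), ready(d)}

move(a,c); bind(c,c); push(c,d)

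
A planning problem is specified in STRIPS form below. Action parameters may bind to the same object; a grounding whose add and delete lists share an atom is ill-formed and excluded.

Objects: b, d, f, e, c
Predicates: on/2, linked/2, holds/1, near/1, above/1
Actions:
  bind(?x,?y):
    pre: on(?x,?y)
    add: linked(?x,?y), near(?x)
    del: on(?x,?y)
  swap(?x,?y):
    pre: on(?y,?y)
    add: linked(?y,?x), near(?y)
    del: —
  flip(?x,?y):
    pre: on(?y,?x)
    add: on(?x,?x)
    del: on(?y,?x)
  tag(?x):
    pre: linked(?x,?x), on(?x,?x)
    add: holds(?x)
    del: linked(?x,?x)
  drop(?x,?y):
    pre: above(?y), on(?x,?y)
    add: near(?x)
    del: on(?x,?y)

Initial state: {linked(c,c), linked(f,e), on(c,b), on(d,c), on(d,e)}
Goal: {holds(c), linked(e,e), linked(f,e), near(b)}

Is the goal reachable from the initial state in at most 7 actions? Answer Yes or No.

Yes

1. flip(b,c)  →  {linked(c,c), linked(f,e), on(b,b), on(d,c), on(d,e)}
2. bind(b,b)  →  {linked(b,b), linked(c,c), linked(f,e), near(b), on(d,c), on(d,e)}
3. flip(e,d)  →  {linked(b,b), linked(c,c), linked(f,e), near(b), on(d,c), on(e,e)}
4. bind(e,e)  →  {linked(b,b), linked(c,c), linked(e,e), linked(f,e), near(b), near(e), on(d,c)}
5. flip(c,d)  →  {linked(b,b), linked(c,c), linked(e,e), linked(f,e), near(b), near(e), on(c,c)}
6. tag(c)  →  {holds(c), linked(b,b), linked(e,e), linked(f,e), near(b), near(e), on(c,c)}
optimal plan length = 6; 6 ≤ 7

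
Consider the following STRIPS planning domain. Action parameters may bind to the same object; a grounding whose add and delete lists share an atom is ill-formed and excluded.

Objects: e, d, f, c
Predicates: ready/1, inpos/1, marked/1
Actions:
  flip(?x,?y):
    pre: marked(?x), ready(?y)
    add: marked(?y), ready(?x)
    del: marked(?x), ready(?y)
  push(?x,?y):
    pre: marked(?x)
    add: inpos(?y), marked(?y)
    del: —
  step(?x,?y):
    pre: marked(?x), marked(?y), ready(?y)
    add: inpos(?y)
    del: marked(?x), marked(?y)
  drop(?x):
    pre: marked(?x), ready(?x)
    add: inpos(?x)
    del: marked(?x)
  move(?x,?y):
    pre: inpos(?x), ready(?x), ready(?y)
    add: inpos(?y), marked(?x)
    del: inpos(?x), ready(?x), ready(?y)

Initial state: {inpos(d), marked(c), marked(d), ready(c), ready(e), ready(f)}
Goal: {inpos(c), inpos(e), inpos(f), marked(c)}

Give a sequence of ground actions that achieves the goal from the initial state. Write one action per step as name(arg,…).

1. push(d,e)  →  {inpos(d), inpos(e), marked(c), marked(d), marked(e), ready(c), ready(e), ready(f)}
2. push(e,f)  →  {inpos(d), inpos(e), inpos(f), marked(c), marked(d), marked(e), marked(f), ready(c), ready(e), ready(f)}
3. push(e,c)  →  {inpos(c), inpos(d), inpos(e), inpos(f), marked(c), marked(d), marked(e), marked(f), ready(c), ready(e), ready(f)}

push(d,e); push(e,f); push(e,c)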